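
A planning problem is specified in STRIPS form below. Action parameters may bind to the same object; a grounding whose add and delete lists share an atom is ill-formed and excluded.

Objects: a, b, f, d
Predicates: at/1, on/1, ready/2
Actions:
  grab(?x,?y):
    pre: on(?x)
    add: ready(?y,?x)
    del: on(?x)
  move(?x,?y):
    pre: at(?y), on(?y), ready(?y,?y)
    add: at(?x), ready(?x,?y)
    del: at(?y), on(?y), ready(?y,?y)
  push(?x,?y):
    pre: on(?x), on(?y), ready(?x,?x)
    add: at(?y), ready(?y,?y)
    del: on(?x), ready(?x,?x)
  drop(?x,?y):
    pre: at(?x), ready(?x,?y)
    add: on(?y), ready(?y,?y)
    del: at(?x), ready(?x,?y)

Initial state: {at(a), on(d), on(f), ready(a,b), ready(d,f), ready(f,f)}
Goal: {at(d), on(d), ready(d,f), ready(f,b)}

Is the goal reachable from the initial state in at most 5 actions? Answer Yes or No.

1. push(f,d)  →  {at(a), at(d), on(d), ready(a,b), ready(d,d), ready(d,f)}
2. drop(a,b)  →  {at(d), on(b), on(d), ready(b,b), ready(d,d), ready(d,f)}
3. grab(b,f)  →  {at(d), on(d), ready(b,b), ready(d,d), ready(d,f), ready(f,b)}
optimal plan length = 3; 3 ≤ 5

Yes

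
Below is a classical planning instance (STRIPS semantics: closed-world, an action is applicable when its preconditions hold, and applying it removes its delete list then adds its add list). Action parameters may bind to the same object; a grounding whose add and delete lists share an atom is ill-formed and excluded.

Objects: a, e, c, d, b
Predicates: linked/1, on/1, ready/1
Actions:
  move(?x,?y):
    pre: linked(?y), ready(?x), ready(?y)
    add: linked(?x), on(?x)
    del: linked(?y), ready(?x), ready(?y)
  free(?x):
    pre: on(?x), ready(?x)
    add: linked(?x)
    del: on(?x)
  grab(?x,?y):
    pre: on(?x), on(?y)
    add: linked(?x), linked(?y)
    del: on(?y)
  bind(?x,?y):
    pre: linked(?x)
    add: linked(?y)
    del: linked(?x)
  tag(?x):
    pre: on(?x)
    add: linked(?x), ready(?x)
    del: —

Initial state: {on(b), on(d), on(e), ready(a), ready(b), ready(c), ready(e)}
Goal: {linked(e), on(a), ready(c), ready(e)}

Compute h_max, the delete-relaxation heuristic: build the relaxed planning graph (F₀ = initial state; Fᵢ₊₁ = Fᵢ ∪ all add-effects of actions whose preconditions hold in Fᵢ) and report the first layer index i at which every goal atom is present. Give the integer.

2

F0 = init (7 atoms)
F1 = F0 ∪ {linked(b), linked(d), linked(e), ready(d)}  (11 atoms)
F2 = F1 ∪ {linked(a), linked(c), on(a), on(c)}  (15 atoms)
goal ⊆ F2  ⇒  h_max = 2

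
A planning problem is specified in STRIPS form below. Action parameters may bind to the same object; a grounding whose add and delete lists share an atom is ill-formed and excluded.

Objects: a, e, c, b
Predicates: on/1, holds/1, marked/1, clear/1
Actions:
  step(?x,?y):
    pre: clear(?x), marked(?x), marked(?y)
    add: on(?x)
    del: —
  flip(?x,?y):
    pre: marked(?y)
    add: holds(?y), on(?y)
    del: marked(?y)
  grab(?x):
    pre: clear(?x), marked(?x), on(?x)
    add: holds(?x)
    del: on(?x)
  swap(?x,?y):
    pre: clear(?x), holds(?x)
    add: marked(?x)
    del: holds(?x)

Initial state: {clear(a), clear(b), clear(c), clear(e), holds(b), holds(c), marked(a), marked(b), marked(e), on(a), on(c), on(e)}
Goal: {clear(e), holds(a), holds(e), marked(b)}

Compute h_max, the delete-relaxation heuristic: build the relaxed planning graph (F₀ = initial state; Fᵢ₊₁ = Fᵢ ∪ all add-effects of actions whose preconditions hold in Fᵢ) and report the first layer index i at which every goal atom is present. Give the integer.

1

F0 = init (12 atoms)
F1 = F0 ∪ {holds(a), holds(e), marked(c), on(b)}  (16 atoms)
goal ⊆ F1  ⇒  h_max = 1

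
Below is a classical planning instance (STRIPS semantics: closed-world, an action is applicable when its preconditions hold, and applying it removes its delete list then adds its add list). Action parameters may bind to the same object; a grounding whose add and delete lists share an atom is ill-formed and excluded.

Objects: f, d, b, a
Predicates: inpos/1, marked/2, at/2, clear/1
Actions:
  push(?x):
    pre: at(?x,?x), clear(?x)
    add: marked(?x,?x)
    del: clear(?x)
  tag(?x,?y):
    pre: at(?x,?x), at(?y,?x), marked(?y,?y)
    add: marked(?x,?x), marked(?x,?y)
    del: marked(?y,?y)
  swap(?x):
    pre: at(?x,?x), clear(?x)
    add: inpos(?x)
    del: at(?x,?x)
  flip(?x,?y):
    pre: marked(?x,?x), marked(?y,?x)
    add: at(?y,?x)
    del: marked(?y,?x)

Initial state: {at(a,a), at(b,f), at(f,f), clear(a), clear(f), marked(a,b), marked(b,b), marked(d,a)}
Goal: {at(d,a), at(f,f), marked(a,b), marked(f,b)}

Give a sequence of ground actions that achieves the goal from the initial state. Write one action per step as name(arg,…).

1. push(a)  →  {at(a,a), at(b,f), at(f,f), clear(f), marked(a,a), marked(a,b), marked(b,b), marked(d,a)}
2. tag(f,b)  →  {at(a,a), at(b,f), at(f,f), clear(f), marked(a,a), marked(a,b), marked(d,a), marked(f,b), marked(f,f)}
3. flip(a,d)  →  {at(a,a), at(b,f), at(d,a), at(f,f), clear(f), marked(a,a), marked(a,b), marked(f,b), marked(f,f)}

push(a); tag(f,b); flip(a,d)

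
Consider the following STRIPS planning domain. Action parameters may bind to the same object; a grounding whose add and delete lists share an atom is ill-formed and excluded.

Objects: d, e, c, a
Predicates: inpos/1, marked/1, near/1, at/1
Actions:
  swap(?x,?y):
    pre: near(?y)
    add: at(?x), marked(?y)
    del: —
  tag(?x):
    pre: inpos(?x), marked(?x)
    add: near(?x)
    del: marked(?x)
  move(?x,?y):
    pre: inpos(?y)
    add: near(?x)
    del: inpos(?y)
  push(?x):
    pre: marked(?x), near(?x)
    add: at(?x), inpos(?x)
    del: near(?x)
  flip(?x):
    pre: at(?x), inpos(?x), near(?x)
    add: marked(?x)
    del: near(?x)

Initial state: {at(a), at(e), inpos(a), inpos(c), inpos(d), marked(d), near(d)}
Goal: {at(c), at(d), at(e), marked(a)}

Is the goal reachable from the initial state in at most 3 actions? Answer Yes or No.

Yes

1. swap(d,d)  →  {at(a), at(d), at(e), inpos(a), inpos(c), inpos(d), marked(d), near(d)}
2. move(a,d)  →  {at(a), at(d), at(e), inpos(a), inpos(c), marked(d), near(a), near(d)}
3. swap(c,a)  →  {at(a), at(c), at(d), at(e), inpos(a), inpos(c), marked(a), marked(d), near(a), near(d)}
optimal plan length = 3; 3 ≤ 3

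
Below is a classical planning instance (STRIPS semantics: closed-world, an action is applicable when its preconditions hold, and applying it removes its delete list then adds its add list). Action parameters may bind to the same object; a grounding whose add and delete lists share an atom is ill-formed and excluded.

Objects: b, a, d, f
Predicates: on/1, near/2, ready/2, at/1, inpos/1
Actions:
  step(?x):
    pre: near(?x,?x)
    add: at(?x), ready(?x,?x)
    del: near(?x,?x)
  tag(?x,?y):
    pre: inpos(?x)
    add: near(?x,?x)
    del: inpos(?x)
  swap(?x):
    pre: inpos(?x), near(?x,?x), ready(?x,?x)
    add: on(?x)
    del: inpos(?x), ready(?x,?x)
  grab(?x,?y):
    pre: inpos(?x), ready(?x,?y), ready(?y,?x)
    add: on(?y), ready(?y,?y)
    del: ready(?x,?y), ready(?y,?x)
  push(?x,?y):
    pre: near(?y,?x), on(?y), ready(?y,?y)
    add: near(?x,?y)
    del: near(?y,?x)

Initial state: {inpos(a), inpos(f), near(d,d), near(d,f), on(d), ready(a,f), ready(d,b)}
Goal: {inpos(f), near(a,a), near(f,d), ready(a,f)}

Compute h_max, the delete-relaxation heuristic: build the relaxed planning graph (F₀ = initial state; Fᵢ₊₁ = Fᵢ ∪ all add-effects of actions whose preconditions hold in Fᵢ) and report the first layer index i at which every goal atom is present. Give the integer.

2

F0 = init (7 atoms)
F1 = F0 ∪ {at(d), near(a,a), near(f,f), ready(d,d)}  (11 atoms)
F2 = F1 ∪ {at(a), at(f), near(f,d), ready(a,a), ready(f,f)}  (16 atoms)
goal ⊆ F2  ⇒  h_max = 2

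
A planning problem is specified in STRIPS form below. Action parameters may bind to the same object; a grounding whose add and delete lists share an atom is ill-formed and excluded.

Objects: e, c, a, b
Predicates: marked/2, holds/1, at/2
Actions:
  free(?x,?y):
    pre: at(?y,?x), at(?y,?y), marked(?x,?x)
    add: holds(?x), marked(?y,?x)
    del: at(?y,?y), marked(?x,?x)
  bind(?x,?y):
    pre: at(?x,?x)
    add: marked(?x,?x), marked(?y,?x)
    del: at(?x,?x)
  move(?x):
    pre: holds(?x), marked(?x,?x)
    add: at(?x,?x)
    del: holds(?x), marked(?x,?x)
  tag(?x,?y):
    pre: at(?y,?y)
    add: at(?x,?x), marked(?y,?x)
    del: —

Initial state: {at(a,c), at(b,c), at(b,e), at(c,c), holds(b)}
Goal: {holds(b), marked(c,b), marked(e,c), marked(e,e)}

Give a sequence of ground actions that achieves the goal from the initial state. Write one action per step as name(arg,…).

tag(e,c); bind(e,e); tag(b,c); bind(c,e)

1. tag(e,c)  →  {at(a,c), at(b,c), at(b,e), at(c,c), at(e,e), holds(b), marked(c,e)}
2. bind(e,e)  →  {at(a,c), at(b,c), at(b,e), at(c,c), holds(b), marked(c,e), marked(e,e)}
3. tag(b,c)  →  {at(a,c), at(b,b), at(b,c), at(b,e), at(c,c), holds(b), marked(c,b), marked(c,e), marked(e,e)}
4. bind(c,e)  →  {at(a,c), at(b,b), at(b,c), at(b,e), holds(b), marked(c,b), marked(c,c), marked(c,e), marked(e,c), marked(e,e)}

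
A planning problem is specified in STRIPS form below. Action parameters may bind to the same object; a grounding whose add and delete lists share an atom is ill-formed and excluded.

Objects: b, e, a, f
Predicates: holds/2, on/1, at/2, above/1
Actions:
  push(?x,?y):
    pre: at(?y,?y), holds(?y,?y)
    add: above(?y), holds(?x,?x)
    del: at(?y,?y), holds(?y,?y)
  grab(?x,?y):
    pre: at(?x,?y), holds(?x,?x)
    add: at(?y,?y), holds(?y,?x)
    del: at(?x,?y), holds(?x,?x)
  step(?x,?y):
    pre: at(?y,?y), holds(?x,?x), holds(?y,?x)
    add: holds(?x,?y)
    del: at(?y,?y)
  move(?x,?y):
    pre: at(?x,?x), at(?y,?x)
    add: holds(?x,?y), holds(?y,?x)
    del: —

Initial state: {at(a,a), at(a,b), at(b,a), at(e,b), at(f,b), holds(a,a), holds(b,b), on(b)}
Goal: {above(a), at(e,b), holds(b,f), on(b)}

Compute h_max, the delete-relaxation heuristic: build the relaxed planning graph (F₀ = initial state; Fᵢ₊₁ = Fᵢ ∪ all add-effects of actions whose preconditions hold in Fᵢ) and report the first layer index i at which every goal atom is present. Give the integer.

F0 = init (8 atoms)
F1 = F0 ∪ {above(a), at(b,b), holds(a,b), holds(b,a), holds(e,e), holds(f,f)}  (14 atoms)
F2 = F1 ∪ {above(b), holds(b,e), holds(b,f), holds(e,b), holds(f,b)}  (19 atoms)
goal ⊆ F2  ⇒  h_max = 2

2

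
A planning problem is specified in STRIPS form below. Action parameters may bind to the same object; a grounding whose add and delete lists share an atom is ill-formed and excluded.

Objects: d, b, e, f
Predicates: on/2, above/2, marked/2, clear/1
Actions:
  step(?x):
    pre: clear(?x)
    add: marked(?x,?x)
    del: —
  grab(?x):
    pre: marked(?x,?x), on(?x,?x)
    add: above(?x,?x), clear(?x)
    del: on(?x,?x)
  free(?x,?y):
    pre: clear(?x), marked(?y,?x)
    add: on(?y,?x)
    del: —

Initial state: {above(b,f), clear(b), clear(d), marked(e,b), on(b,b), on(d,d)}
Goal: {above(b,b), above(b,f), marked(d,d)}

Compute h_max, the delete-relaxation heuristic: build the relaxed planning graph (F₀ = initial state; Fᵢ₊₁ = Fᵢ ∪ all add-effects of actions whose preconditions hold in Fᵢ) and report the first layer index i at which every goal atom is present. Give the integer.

F0 = init (6 atoms)
F1 = F0 ∪ {marked(b,b), marked(d,d), on(e,b)}  (9 atoms)
F2 = F1 ∪ {above(b,b), above(d,d)}  (11 atoms)
goal ⊆ F2  ⇒  h_max = 2

2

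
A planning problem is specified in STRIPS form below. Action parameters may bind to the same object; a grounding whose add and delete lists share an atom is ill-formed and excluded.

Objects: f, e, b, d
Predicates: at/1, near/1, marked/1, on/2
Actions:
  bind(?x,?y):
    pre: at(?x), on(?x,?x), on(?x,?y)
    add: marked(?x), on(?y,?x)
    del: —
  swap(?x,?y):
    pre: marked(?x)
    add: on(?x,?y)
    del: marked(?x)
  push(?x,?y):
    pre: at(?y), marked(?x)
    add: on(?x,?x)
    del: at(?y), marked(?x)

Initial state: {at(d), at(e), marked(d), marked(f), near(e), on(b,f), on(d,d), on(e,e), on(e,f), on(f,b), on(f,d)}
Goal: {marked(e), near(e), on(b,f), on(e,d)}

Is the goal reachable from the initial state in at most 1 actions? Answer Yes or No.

No

1. bind(e,f)  →  {at(d), at(e), marked(d), marked(e), marked(f), near(e), on(b,f), on(d,d), on(e,e), on(e,f), on(f,b), on(f,d), on(f,e)}
2. swap(e,d)  →  {at(d), at(e), marked(d), marked(f), near(e), on(b,f), on(d,d), on(e,d), on(e,e), on(e,f), on(f,b), on(f,d), on(f,e)}
3. bind(e,f)  →  {at(d), at(e), marked(d), marked(e), marked(f), near(e), on(b,f), on(d,d), on(e,d), on(e,e), on(e,f), on(f,b), on(f,d), on(f,e)}
optimal plan length = 3; 3 > 1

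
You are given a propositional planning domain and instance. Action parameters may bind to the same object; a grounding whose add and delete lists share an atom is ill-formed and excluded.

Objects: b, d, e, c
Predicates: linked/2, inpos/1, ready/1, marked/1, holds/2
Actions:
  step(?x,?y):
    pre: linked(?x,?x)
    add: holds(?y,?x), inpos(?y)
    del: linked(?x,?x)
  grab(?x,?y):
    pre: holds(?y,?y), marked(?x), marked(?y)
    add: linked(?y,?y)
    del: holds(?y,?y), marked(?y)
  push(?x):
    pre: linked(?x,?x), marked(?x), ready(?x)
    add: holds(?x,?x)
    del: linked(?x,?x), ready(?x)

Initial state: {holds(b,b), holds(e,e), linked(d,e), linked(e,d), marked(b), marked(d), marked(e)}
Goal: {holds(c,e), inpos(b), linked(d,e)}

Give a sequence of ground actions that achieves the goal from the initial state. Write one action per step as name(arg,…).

1. grab(b,b)  →  {holds(e,e), linked(b,b), linked(d,e), linked(e,d), marked(d), marked(e)}
2. step(b,b)  →  {holds(b,b), holds(e,e), inpos(b), linked(d,e), linked(e,d), marked(d), marked(e)}
3. grab(d,e)  →  {holds(b,b), inpos(b), linked(d,e), linked(e,d), linked(e,e), marked(d)}
4. step(e,c)  →  {holds(b,b), holds(c,e), inpos(b), inpos(c), linked(d,e), linked(e,d), marked(d)}

grab(b,b); step(b,b); grab(d,e); step(e,c)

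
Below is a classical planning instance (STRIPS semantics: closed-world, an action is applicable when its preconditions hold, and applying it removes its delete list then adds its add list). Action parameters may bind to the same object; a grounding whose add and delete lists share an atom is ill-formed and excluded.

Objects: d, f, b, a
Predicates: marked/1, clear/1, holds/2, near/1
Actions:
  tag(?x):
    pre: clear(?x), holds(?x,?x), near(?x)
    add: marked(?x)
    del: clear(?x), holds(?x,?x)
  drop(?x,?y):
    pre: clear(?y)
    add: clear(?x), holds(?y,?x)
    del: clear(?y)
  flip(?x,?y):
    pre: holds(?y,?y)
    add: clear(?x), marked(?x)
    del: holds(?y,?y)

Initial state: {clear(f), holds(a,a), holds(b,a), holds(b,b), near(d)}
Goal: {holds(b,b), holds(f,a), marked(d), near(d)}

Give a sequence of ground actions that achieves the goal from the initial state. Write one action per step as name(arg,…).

drop(a,f); flip(d,a)

1. drop(a,f)  →  {clear(a), holds(a,a), holds(b,a), holds(b,b), holds(f,a), near(d)}
2. flip(d,a)  →  {clear(a), clear(d), holds(b,a), holds(b,b), holds(f,a), marked(d), near(d)}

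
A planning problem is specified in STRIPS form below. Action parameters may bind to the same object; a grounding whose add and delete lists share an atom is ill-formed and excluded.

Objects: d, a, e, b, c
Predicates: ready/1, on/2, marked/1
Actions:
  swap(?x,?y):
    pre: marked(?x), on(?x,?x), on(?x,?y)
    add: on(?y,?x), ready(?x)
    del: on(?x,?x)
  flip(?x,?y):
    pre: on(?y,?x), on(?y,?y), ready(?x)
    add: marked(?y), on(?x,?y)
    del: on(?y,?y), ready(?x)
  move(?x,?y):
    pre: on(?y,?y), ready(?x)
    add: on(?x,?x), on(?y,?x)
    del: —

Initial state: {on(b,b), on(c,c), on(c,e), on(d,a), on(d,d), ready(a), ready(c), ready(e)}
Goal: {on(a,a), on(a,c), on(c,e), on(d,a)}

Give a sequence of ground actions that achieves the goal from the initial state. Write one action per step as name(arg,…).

move(a,d); move(c,a)

1. move(a,d)  →  {on(a,a), on(b,b), on(c,c), on(c,e), on(d,a), on(d,d), ready(a), ready(c), ready(e)}
2. move(c,a)  →  {on(a,a), on(a,c), on(b,b), on(c,c), on(c,e), on(d,a), on(d,d), ready(a), ready(c), ready(e)}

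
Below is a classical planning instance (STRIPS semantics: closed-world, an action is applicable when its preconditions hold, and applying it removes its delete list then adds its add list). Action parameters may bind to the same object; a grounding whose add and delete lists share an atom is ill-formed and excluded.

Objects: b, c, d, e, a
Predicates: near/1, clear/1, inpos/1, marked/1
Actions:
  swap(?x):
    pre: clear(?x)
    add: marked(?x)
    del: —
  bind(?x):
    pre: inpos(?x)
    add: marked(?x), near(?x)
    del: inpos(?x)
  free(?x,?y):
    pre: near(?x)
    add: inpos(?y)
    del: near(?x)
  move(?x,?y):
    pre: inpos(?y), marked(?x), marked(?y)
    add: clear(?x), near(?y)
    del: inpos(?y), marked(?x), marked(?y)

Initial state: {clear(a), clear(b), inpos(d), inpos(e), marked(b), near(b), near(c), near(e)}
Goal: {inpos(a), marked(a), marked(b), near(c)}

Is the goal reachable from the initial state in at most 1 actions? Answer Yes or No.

1. swap(a)  →  {clear(a), clear(b), inpos(d), inpos(e), marked(a), marked(b), near(b), near(c), near(e)}
2. free(b,a)  →  {clear(a), clear(b), inpos(a), inpos(d), inpos(e), marked(a), marked(b), near(c), near(e)}
optimal plan length = 2; 2 > 1

No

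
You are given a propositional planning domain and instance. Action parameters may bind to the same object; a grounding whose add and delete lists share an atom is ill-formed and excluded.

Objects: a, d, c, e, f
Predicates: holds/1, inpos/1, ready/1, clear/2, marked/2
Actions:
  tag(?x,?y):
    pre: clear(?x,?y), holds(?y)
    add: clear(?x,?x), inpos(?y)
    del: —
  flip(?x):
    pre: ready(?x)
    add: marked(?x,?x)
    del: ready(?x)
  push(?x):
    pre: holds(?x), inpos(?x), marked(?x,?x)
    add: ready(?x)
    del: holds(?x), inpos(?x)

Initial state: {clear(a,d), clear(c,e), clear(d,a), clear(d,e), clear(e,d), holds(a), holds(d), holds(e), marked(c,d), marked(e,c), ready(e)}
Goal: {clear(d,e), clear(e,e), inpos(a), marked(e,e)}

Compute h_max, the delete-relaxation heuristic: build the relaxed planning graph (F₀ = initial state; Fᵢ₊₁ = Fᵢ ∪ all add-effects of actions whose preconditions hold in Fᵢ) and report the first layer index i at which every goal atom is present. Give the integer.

1

F0 = init (11 atoms)
F1 = F0 ∪ {clear(a,a), clear(c,c), clear(d,d), clear(e,e), inpos(a), inpos(d), inpos(e), marked(e,e)}  (19 atoms)
goal ⊆ F1  ⇒  h_max = 1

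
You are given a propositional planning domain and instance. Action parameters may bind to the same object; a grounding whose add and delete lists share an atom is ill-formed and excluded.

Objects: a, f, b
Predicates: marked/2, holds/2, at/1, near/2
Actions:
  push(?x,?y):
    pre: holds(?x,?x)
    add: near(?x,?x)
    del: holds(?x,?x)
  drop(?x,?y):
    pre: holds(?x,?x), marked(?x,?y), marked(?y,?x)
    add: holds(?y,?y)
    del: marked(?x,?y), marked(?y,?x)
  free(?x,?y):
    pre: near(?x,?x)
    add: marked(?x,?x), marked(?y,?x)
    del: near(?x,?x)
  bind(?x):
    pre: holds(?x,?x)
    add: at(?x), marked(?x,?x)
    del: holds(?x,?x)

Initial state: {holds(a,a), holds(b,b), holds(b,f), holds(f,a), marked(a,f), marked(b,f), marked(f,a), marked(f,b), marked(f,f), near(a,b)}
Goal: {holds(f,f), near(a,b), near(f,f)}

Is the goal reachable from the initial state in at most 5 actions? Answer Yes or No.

1. drop(a,f)  →  {holds(a,a), holds(b,b), holds(b,f), holds(f,a), holds(f,f), marked(b,f), marked(f,b), marked(f,f), near(a,b)}
2. push(f,a)  →  {holds(a,a), holds(b,b), holds(b,f), holds(f,a), marked(b,f), marked(f,b), marked(f,f), near(a,b), near(f,f)}
3. drop(b,f)  →  {holds(a,a), holds(b,b), holds(b,f), holds(f,a), holds(f,f), marked(f,f), near(a,b), near(f,f)}
optimal plan length = 3; 3 ≤ 5

Yes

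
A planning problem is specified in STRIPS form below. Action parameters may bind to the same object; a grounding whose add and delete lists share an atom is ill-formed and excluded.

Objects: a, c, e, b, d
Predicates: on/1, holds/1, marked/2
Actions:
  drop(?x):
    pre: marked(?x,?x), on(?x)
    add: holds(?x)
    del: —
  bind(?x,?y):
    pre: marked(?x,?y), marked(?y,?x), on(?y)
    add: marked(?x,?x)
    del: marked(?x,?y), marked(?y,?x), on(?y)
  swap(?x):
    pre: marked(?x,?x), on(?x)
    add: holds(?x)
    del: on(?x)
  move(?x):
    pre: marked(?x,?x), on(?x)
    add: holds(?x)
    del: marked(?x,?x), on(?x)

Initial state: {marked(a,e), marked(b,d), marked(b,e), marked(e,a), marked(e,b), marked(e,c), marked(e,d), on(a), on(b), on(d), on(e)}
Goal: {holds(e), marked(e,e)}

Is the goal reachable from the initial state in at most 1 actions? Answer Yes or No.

No

1. bind(e,a)  →  {marked(b,d), marked(b,e), marked(e,b), marked(e,c), marked(e,d), marked(e,e), on(b), on(d), on(e)}
2. drop(e)  →  {holds(e), marked(b,d), marked(b,e), marked(e,b), marked(e,c), marked(e,d), marked(e,e), on(b), on(d), on(e)}
optimal plan length = 2; 2 > 1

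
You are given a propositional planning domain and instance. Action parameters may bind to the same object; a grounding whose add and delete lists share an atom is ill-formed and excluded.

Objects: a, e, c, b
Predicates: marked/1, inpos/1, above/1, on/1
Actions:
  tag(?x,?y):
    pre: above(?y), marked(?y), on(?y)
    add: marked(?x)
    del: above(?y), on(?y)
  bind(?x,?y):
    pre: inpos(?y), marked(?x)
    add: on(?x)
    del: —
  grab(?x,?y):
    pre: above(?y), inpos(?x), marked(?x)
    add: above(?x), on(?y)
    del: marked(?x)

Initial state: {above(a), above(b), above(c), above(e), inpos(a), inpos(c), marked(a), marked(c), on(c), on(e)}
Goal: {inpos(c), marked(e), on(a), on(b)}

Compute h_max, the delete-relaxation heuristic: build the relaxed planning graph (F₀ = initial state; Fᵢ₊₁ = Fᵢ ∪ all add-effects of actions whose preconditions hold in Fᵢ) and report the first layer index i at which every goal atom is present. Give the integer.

F0 = init (10 atoms)
F1 = F0 ∪ {marked(b), marked(e), on(a), on(b)}  (14 atoms)
goal ⊆ F1  ⇒  h_max = 1

1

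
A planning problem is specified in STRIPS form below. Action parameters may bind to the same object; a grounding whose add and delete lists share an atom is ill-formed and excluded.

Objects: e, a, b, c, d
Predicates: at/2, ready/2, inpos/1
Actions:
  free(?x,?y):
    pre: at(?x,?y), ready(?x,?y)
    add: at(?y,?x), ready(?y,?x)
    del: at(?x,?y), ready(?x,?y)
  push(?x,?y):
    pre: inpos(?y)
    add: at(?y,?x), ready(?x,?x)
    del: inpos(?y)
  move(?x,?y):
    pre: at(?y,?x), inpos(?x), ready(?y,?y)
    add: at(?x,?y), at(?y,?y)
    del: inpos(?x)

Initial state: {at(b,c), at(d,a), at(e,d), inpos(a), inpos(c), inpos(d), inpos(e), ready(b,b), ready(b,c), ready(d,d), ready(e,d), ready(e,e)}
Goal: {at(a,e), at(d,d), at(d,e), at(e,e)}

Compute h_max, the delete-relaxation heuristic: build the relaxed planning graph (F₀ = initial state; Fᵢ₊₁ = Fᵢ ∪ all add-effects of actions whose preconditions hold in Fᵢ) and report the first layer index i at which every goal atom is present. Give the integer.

1

F0 = init (12 atoms)
F1 = F0 ∪ {at(a,a), at(a,b), at(a,c), at(a,d), at(a,e), at(b,b), at(c,a), at(c,b), at(c,c), at(c,d), at(c,e), at(d,b), at(d,c), at(d,d), at(d,e), at(e,a), at(e,b), at(e,c), at(e,e), ready(a,a), ready(c,b), ready(c,c), ready(d,e)}  (35 atoms)
goal ⊆ F1  ⇒  h_max = 1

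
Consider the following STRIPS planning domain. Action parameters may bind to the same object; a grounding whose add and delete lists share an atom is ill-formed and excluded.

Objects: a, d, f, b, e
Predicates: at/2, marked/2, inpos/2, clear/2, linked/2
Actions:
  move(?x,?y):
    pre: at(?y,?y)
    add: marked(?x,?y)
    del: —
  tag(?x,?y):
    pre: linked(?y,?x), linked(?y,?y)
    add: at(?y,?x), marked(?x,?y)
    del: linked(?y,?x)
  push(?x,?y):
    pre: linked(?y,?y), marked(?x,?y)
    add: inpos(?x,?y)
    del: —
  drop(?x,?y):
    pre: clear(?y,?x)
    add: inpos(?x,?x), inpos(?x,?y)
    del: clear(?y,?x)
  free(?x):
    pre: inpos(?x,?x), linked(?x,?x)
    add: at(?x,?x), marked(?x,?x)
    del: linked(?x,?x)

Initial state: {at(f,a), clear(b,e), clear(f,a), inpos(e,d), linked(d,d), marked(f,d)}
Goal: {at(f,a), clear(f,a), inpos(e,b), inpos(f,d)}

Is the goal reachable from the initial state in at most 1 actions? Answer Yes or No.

No

1. push(f,d)  →  {at(f,a), clear(b,e), clear(f,a), inpos(e,d), inpos(f,d), linked(d,d), marked(f,d)}
2. drop(e,b)  →  {at(f,a), clear(f,a), inpos(e,b), inpos(e,d), inpos(e,e), inpos(f,d), linked(d,d), marked(f,d)}
optimal plan length = 2; 2 > 1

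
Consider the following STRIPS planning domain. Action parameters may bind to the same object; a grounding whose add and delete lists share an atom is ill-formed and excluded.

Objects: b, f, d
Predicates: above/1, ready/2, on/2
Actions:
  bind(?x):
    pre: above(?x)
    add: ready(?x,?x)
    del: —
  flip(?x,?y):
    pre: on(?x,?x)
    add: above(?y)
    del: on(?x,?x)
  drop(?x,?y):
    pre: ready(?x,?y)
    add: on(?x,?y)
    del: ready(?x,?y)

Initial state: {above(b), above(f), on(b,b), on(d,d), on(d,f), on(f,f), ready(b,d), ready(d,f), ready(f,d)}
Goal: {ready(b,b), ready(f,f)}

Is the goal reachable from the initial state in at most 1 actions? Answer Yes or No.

No

1. bind(b)  →  {above(b), above(f), on(b,b), on(d,d), on(d,f), on(f,f), ready(b,b), ready(b,d), ready(d,f), ready(f,d)}
2. bind(f)  →  {above(b), above(f), on(b,b), on(d,d), on(d,f), on(f,f), ready(b,b), ready(b,d), ready(d,f), ready(f,d), ready(f,f)}
optimal plan length = 2; 2 > 1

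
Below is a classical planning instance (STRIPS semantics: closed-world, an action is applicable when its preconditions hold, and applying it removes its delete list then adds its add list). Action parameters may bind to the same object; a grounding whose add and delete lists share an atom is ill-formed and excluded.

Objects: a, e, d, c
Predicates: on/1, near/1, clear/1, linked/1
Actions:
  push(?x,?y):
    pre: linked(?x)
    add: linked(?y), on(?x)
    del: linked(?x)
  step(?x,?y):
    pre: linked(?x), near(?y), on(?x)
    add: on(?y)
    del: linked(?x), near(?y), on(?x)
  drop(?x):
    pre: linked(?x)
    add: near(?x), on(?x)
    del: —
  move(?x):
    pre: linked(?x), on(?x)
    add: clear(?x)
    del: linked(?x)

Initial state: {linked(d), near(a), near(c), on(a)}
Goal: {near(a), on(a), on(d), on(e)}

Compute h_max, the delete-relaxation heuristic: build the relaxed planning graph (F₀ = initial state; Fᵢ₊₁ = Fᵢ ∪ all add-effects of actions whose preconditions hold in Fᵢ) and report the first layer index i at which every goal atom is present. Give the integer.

2

F0 = init (4 atoms)
F1 = F0 ∪ {linked(a), linked(c), linked(e), near(d), on(d)}  (9 atoms)
F2 = F1 ∪ {clear(a), clear(d), near(e), on(c), on(e)}  (14 atoms)
goal ⊆ F2  ⇒  h_max = 2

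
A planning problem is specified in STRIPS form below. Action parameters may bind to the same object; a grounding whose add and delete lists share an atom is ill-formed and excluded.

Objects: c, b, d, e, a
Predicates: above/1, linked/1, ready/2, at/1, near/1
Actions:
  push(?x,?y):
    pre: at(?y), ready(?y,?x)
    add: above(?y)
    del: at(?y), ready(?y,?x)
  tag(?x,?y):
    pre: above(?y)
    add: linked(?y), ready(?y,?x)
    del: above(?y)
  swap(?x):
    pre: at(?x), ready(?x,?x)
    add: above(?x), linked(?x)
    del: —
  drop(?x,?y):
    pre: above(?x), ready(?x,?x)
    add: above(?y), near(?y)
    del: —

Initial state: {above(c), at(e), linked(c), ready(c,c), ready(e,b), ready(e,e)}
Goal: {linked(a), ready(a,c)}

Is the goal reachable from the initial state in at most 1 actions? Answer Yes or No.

No

1. drop(c,a)  →  {above(a), above(c), at(e), linked(c), near(a), ready(c,c), ready(e,b), ready(e,e)}
2. tag(c,a)  →  {above(c), at(e), linked(a), linked(c), near(a), ready(a,c), ready(c,c), ready(e,b), ready(e,e)}
optimal plan length = 2; 2 > 1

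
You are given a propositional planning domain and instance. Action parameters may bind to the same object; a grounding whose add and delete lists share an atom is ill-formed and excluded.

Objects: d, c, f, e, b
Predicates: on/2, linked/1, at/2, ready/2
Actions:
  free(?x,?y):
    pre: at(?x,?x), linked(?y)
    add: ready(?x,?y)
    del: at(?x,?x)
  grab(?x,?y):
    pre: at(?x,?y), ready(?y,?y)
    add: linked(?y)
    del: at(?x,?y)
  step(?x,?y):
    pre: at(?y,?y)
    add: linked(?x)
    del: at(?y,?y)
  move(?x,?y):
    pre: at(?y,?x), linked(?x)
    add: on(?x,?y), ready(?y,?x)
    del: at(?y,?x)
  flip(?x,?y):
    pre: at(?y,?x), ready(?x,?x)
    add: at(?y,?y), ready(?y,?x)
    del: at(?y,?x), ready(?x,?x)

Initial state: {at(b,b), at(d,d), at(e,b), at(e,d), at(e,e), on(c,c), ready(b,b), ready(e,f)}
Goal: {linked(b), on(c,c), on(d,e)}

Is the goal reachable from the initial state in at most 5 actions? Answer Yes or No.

1. grab(e,b)  →  {at(b,b), at(d,d), at(e,d), at(e,e), linked(b), on(c,c), ready(b,b), ready(e,f)}
2. step(d,d)  →  {at(b,b), at(e,d), at(e,e), linked(b), linked(d), on(c,c), ready(b,b), ready(e,f)}
3. move(d,e)  →  {at(b,b), at(e,e), linked(b), linked(d), on(c,c), on(d,e), ready(b,b), ready(e,d), ready(e,f)}
optimal plan length = 3; 3 ≤ 5

Yes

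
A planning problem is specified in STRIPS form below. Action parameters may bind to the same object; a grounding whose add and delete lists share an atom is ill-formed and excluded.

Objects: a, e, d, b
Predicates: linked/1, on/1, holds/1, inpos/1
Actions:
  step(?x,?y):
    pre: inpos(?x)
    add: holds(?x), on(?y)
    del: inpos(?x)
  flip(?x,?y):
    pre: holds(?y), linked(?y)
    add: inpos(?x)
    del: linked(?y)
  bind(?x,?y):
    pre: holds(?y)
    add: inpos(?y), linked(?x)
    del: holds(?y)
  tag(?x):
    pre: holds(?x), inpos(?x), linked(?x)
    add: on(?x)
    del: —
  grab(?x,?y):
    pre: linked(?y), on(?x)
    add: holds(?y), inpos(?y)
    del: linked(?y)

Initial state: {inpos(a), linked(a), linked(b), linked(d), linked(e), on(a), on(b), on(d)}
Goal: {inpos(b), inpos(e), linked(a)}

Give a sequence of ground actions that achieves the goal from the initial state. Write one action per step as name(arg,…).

1. grab(a,e)  →  {holds(e), inpos(a), inpos(e), linked(a), linked(b), linked(d), on(a), on(b), on(d)}
2. grab(a,b)  →  {holds(b), holds(e), inpos(a), inpos(b), inpos(e), linked(a), linked(d), on(a), on(b), on(d)}

grab(a,e); grab(a,b)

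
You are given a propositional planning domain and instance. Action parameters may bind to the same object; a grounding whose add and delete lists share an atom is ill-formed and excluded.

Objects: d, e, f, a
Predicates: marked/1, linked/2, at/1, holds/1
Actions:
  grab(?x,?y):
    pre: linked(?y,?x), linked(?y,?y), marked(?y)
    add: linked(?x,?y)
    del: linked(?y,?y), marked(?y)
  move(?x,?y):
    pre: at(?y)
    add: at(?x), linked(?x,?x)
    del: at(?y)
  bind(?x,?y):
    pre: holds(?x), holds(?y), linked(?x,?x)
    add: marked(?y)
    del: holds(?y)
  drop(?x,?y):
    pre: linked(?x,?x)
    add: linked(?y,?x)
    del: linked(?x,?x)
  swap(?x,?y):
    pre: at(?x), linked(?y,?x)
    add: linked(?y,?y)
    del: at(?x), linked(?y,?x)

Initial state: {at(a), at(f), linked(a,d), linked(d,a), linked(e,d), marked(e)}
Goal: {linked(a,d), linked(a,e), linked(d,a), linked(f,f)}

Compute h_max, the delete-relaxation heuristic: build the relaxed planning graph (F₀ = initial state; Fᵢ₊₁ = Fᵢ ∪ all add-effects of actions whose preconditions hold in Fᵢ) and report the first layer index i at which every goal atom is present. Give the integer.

2

F0 = init (6 atoms)
F1 = F0 ∪ {at(d), at(e), linked(a,a), linked(d,d), linked(e,e), linked(f,f)}  (12 atoms)
F2 = F1 ∪ {linked(a,e), linked(a,f), linked(d,e), linked(d,f), linked(e,a), linked(e,f), linked(f,a), linked(f,d), linked(f,e)}  (21 atoms)
goal ⊆ F2  ⇒  h_max = 2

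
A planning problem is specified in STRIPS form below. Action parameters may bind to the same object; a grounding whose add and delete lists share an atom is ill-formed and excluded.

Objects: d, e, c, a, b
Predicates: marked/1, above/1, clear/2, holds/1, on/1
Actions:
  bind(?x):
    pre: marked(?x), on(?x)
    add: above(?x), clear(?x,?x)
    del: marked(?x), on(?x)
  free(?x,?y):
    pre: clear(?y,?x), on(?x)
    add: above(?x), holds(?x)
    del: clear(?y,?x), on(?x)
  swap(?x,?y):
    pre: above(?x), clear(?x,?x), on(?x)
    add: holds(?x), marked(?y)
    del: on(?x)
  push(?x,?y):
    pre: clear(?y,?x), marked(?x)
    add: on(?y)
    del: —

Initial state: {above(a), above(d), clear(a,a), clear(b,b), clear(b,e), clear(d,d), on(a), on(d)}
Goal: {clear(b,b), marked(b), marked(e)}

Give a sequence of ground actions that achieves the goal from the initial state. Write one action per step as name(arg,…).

swap(d,e); swap(a,b)

1. swap(d,e)  →  {above(a), above(d), clear(a,a), clear(b,b), clear(b,e), clear(d,d), holds(d), marked(e), on(a)}
2. swap(a,b)  →  {above(a), above(d), clear(a,a), clear(b,b), clear(b,e), clear(d,d), holds(a), holds(d), marked(b), marked(e)}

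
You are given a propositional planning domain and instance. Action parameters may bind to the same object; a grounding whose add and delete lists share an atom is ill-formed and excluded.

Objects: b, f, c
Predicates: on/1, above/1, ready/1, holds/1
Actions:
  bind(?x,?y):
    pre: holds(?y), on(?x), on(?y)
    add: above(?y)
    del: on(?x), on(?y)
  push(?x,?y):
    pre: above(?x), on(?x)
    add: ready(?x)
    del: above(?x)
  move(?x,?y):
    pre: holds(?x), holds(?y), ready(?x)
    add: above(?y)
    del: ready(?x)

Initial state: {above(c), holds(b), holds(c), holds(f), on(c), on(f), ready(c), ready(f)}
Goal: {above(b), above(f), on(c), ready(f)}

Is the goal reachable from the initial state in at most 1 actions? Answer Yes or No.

1. bind(f,f)  →  {above(c), above(f), holds(b), holds(c), holds(f), on(c), ready(c), ready(f)}
2. move(c,b)  →  {above(b), above(c), above(f), holds(b), holds(c), holds(f), on(c), ready(f)}
optimal plan length = 2; 2 > 1

No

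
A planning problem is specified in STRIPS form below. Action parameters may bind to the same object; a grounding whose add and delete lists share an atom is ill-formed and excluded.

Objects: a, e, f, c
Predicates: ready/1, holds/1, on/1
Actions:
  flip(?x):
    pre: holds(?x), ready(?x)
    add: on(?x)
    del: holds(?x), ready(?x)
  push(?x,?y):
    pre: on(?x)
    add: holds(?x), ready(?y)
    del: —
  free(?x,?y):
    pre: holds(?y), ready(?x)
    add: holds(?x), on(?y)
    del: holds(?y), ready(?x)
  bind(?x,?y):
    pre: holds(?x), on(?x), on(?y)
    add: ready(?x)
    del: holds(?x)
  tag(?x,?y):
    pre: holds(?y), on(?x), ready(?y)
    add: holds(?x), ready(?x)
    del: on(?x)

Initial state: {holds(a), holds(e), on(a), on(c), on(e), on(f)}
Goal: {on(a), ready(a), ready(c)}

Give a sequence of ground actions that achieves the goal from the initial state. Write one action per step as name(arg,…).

push(a,a); push(a,c)

1. push(a,a)  →  {holds(a), holds(e), on(a), on(c), on(e), on(f), ready(a)}
2. push(a,c)  →  {holds(a), holds(e), on(a), on(c), on(e), on(f), ready(a), ready(c)}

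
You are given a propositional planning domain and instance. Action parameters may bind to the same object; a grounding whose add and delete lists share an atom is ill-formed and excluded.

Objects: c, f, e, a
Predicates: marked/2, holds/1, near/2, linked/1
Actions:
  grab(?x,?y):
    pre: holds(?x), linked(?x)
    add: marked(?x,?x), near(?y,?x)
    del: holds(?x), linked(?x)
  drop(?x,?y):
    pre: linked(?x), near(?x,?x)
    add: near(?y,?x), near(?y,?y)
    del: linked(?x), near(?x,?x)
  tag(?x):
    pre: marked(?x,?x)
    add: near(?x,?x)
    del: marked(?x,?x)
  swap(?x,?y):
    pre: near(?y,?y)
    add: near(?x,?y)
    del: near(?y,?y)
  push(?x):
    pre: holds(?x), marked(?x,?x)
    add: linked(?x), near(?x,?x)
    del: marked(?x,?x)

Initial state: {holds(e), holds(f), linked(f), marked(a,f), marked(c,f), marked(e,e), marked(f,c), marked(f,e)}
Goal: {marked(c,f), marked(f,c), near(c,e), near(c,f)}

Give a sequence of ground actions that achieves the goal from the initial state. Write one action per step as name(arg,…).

1. grab(f,c)  →  {holds(e), marked(a,f), marked(c,f), marked(e,e), marked(f,c), marked(f,e), marked(f,f), near(c,f)}
2. tag(e)  →  {holds(e), marked(a,f), marked(c,f), marked(f,c), marked(f,e), marked(f,f), near(c,f), near(e,e)}
3. swap(c,e)  →  {holds(e), marked(a,f), marked(c,f), marked(f,c), marked(f,e), marked(f,f), near(c,e), near(c,f)}

grab(f,c); tag(e); swap(c,e)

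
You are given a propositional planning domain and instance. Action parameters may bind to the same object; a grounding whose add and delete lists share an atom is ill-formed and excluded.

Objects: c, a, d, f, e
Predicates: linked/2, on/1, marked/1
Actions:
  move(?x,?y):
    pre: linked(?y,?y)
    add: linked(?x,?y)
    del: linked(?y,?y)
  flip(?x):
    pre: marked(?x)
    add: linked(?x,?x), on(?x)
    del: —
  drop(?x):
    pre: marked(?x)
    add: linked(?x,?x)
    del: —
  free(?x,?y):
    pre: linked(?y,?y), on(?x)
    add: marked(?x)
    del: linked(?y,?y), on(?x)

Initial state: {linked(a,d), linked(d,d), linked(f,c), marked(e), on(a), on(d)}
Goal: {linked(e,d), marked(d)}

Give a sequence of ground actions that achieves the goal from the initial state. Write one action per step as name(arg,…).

move(e,d); flip(e); free(d,e)

1. move(e,d)  →  {linked(a,d), linked(e,d), linked(f,c), marked(e), on(a), on(d)}
2. flip(e)  →  {linked(a,d), linked(e,d), linked(e,e), linked(f,c), marked(e), on(a), on(d), on(e)}
3. free(d,e)  →  {linked(a,d), linked(e,d), linked(f,c), marked(d), marked(e), on(a), on(e)}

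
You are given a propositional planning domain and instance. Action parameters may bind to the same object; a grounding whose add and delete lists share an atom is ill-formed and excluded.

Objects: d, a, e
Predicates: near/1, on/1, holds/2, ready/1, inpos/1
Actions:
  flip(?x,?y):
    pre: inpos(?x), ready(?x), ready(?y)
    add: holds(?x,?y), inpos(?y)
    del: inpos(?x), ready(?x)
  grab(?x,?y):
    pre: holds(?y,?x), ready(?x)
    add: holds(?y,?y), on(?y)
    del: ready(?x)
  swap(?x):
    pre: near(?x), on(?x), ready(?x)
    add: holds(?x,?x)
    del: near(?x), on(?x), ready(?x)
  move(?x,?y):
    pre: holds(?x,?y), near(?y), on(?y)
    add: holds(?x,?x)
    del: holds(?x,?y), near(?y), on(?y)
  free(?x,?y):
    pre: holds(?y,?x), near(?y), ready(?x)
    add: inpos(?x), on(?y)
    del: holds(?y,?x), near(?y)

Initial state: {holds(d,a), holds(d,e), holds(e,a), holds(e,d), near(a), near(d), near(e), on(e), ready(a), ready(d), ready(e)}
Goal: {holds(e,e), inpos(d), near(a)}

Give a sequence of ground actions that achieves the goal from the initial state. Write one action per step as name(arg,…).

1. grab(a,e)  →  {holds(d,a), holds(d,e), holds(e,a), holds(e,d), holds(e,e), near(a), near(d), near(e), on(e), ready(d), ready(e)}
2. free(d,e)  →  {holds(d,a), holds(d,e), holds(e,a), holds(e,e), inpos(d), near(a), near(d), on(e), ready(d), ready(e)}

grab(a,e); free(d,e)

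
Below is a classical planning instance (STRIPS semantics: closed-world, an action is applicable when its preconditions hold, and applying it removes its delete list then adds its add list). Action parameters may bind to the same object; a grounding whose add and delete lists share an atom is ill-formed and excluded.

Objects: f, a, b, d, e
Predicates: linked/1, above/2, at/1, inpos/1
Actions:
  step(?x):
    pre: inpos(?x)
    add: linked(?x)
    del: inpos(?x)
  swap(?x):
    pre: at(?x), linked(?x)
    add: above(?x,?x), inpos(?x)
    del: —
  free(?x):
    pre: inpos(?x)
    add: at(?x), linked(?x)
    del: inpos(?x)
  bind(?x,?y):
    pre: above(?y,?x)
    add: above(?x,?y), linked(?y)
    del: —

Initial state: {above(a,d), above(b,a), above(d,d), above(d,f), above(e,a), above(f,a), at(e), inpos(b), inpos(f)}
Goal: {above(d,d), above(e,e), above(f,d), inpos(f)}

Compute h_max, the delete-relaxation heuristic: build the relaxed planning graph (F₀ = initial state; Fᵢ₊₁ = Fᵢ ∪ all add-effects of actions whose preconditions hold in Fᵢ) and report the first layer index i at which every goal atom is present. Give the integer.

F0 = init (9 atoms)
F1 = F0 ∪ {above(a,b), above(a,e), above(a,f), above(d,a), above(f,d), at(b), at(f), linked(a), linked(b), linked(d), linked(e), linked(f)}  (21 atoms)
F2 = F1 ∪ {above(b,b), above(e,e), above(f,f), inpos(e)}  (25 atoms)
goal ⊆ F2  ⇒  h_max = 2

2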